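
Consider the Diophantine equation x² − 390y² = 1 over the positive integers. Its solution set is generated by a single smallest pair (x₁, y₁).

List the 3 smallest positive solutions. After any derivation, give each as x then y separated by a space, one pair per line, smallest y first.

79 4
12481 632
1971919 99852

d=390: √d = [19; 1,2,1,38] (ℓ=4, even), read p_3/q_3
k=0  a_k=19  p_k/q_k = 19/1
k=1  a_k=1  p_k/q_k = 20/1
k=2  a_k=2  p_k/q_k = 59/3
k=3  a_k=1  p_k/q_k = 79/4
fundamental: x₁=79, y₁=4  (since 6241 − 390·16 = 1)
k=2:  x_2 = 79·79+390·4·4 = 12481,  y_2 = 79·4+4·79 = 632
k=3:  x_3 = 79·12481+390·4·632 = 1971919,  y_3 = 79·632+4·12481 = 99852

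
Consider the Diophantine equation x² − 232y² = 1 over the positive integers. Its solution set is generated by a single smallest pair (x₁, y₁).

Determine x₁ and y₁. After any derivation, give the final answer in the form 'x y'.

√232 = [15; 4,3,7,3,4,30, …], period ℓ=6 (even) → k=5
k=0  a_k=15  p_k/q_k = 15/1
k=1  a_k=4  p_k/q_k = 61/4
k=2  a_k=3  p_k/q_k = 198/13
k=3  a_k=7  p_k/q_k = 1447/95
k=4  a_k=3  p_k/q_k = 4539/298
k=5  a_k=4  p_k/q_k = 19603/1287
(x₁, y₁) = (19603, 1287);  19603² − 232·1287² = 1 ✓

19603 1287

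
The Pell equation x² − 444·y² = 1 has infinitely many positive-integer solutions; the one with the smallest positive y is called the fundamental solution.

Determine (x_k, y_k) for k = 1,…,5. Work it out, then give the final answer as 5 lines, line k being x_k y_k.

[21; 14,42] for √444; ℓ=2 ⇒ convergent index 1
i=0: a=21 ⇒ p=21, q=1
i=1: a=14 ⇒ p=295, q=14
fundamental: x₁=295, y₁=14  (since 87025 − 444·196 = 1)
k=2:  x_2 = 295·295+444·14·14 = 174049,  y_2 = 295·14+14·295 = 8260
k=3:  x_3 = 295·174049+444·14·8260 = 102688615,  y_3 = 295·8260+14·174049 = 4873386
k=4:  x_4 = 295·102688615+444·14·4873386 = 60586108801,  y_4 = 295·4873386+14·102688615 = 2875289480
k=5:  x_5 = 295·60586108801+444·14·2875289480 = 35745701503975,  y_5 = 295·2875289480+14·60586108801 = 1696415919814

295 14
174049 8260
102688615 4873386
60586108801 2875289480
35745701503975 1696415919814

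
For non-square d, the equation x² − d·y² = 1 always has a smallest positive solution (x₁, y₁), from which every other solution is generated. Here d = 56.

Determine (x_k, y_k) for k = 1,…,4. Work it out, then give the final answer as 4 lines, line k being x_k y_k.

√56 → a₀=7, period (2,14); ℓ=2 even so k=1
step 0: (7, 1)  from 7·(1,0) + (0,1)
step 1: (15, 2)  from 2·(7,1) + (1,0)
fundamental: x₁=15, y₁=2  (since 225 − 56·4 = 1)
n=2: (15,2)∘(15,2) = (15·15+56·2·2, 15·2+2·15) = (449,60)
n=3: (449,60)∘(15,2) = (15·449+56·2·60, 15·60+2·449) = (13455,1798)
n=4: (13455,1798)∘(15,2) = (15·13455+56·2·1798, 15·1798+2·13455) = (403201,53880)

15 2
449 60
13455 1798
403201 53880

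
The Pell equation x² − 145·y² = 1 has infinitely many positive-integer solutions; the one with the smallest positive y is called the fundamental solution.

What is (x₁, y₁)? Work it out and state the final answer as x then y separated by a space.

289 24

d=145: √d = [12; 24] (ℓ=1, odd), read p_1/q_1
i=0: a=12 ⇒ p=12, q=1
i=1: a=24 ⇒ p=289, q=24
fundamental: x₁=289, y₁=24  (since 83521 − 145·576 = 1)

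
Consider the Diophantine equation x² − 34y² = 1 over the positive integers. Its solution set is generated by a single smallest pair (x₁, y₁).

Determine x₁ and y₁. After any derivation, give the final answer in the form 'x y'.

35 6

[5; 1,4,1,10] for √34; ℓ=4 ⇒ convergent index 3
step 0: (5, 1)  from 5·(1,0) + (0,1)
step 1: (6, 1)  from 1·(5,1) + (1,0)
step 2: (29, 5)  from 4·(6,1) + (5,1)
step 3: (35, 6)  from 1·(29,5) + (6,1)
fundamental: x₁=35, y₁=6  (since 1225 − 34·36 = 1)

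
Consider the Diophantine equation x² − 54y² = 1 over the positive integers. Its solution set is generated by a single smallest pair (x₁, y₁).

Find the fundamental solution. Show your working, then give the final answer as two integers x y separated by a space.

[7; 2,1,6,1,2,14] for √54; ℓ=6 ⇒ convergent index 5
i=0: a=7 ⇒ p=7, q=1
…
i=2: a=1 ⇒ p=22, q=3
i=3: a=6 ⇒ p=147, q=20
i=4: a=1 ⇒ p=169, q=23
i=5: a=2 ⇒ p=485, q=66
fundamental: x₁=485, y₁=66  (since 235225 − 54·4356 = 1)

485 66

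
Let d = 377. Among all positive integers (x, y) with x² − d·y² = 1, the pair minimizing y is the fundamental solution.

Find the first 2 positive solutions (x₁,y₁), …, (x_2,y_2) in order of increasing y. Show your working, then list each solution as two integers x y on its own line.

√377 → a₀=19, period (2,2,2,38); ℓ=4 even so k=3
a_0=19:  p_0=19·1+0=19,  q_0=19·0+1=1
…
a_2=2:  p_2=2·39+19=97,  q_2=2·2+1=5
a_3=2:  p_3=2·97+39=233,  q_3=2·5+2=12
→ (233, 12).  Check: 233²=54289, 377·12²=54288, difference 1.
(233+12√377)^2 = 108577 + 5592√377

233 12
108577 5592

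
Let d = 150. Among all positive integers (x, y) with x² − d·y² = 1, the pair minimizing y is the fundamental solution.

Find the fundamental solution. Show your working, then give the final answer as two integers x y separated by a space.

49 4

[12; 4,24] for √150; ℓ=2 ⇒ convergent index 1
step 0: (12, 1)  from 12·(1,0) + (0,1)
step 1: (49, 4)  from 4·(12,1) + (1,0)
fundamental: x₁=49, y₁=4  (since 2401 − 150·16 = 1)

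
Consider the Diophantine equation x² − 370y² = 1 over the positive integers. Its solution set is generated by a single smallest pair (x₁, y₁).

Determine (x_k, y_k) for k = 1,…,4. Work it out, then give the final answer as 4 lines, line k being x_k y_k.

√370 → a₀=19, period (4,4,38); ℓ=3 odd so k=5
k=0  a_k=19  p_k/q_k = 19/1
k=1  a_k=4  p_k/q_k = 77/4
k=2  a_k=4  p_k/q_k = 327/17
k=3  a_k=38  p_k/q_k = 12503/650
k=4  a_k=4  p_k/q_k = 50339/2617
k=5  a_k=4  p_k/q_k = 213859/11118
(x₁, y₁) = (213859, 11118);  213859² − 370·11118² = 1 ✓
(x_2, y_2) = (213859·213859 + 370·11118·11118, 213859·11118 + 11118·213859) = (91471343761, 4755368724)
(x_3, y_3) = (213859·91471343761 + 370·11118·4755368724, 213859·4755368724 + 11118·91471343761) = (39123940210553539, 2033956799880714)
(x_4, y_4) = (213859·39123940210553539 + 370·11118·2033956799880714, 213859·2033956799880714 + 11118·39123940210553539) = (16734013458886067250241, 869959934526623861928)

213859 11118
91471343761 4755368724
39123940210553539 2033956799880714
16734013458886067250241 869959934526623861928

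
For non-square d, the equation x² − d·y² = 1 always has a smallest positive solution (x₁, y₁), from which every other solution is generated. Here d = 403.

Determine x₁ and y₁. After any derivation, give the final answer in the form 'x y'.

669878 33369

√403 → a₀=20, period (13,2,1,3,1,3,1,2,13,40); ℓ=10 even so k=9
step 0: (20, 1)  from 20·(1,0) + (0,1)
…
step 2: (542, 27)  from 2·(261,13) + (20,1)
step 3: (803, 40)  from 1·(542,27) + (261,13)
…
step 7: (17967, 895)  from 1·(14213,708) + (3754,187)
step 8: (50147, 2498)  from 2·(17967,895) + (14213,708)
step 9: (669878, 33369)  from 13·(50147,2498) + (17967,895)
→ (669878, 33369).  Check: 669878²=448736534884, 403·33369²=448736534883, difference 1.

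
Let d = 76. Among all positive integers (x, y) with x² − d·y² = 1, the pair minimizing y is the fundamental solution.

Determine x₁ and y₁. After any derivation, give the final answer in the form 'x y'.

57799 6630

√76 → a₀=8, period (1,2,1,1,5,4,5,1,1,2,1,16); ℓ=12 even so k=11
i=0: a=8 ⇒ p=8, q=1
i=1: a=1 ⇒ p=9, q=1
…
i=3: a=1 ⇒ p=35, q=4
i=4: a=1 ⇒ p=61, q=7
…
i=8: a=1 ⇒ p=8866, q=1017
…
i=10: a=2 ⇒ p=41488, q=4759
i=11: a=1 ⇒ p=57799, q=6630
fundamental: x₁=57799, y₁=6630  (since 3340724401 − 76·43956900 = 1)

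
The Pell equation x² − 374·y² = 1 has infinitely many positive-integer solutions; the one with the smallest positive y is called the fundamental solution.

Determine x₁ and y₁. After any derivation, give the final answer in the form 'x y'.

3365 174

√374 = [19; 2,1,18,1,2,38, …], period ℓ=6 (even) → k=5
a_0=19:  p_0=19·1+0=19,  q_0=19·0+1=1
…
a_3=18:  p_3=18·58+39=1083,  q_3=18·3+2=56
a_4=1:  p_4=1·1083+58=1141,  q_4=1·56+3=59
a_5=2:  p_5=2·1141+1083=3365,  q_5=2·59+56=174
fundamental: x₁=3365, y₁=174  (since 11323225 − 374·30276 = 1)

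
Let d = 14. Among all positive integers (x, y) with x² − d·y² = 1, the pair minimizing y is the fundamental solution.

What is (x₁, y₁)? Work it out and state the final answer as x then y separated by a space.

15 4

√14 = [3; 1,2,1,6, …], period ℓ=4 (even) → k=3
a_0=3:  p_0=3·1+0=3,  q_0=3·0+1=1
…
a_2=2:  p_2=2·4+3=11,  q_2=2·1+1=3
a_3=1:  p_3=1·11+4=15,  q_3=1·3+1=4
(x₁, y₁) = (15, 4);  15² − 14·4² = 1 ✓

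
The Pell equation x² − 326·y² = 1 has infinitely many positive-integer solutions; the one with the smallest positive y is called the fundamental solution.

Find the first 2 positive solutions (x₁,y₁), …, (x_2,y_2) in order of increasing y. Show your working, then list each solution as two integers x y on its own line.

[18; 18,36] for √326; ℓ=2 ⇒ convergent index 1
a_0=18:  p_0=18·1+0=18,  q_0=18·0+1=1
a_1=18:  p_1=18·18+1=325,  q_1=18·1+0=18
fundamental: x₁=325, y₁=18  (since 105625 − 326·324 = 1)
k=2:  x_2 = 325·325+326·18·18 = 211249,  y_2 = 325·18+18·325 = 11700

325 18
211249 11700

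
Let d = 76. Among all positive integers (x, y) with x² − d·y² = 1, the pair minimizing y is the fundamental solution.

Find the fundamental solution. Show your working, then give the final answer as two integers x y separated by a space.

√76 = [8; 1,2,1,1,5,4,5,1,1,2,1,16, …], period ℓ=12 (even) → k=11
i=0: a=8 ⇒ p=8, q=1
i=1: a=1 ⇒ p=9, q=1
i=2: a=2 ⇒ p=26, q=3
i=3: a=1 ⇒ p=35, q=4
i=4: a=1 ⇒ p=61, q=7
i=5: a=5 ⇒ p=340, q=39
…
i=7: a=5 ⇒ p=7445, q=854
…
i=10: a=2 ⇒ p=41488, q=4759
i=11: a=1 ⇒ p=57799, q=6630
fundamental: x₁=57799, y₁=6630  (since 3340724401 − 76·43956900 = 1)

57799 6630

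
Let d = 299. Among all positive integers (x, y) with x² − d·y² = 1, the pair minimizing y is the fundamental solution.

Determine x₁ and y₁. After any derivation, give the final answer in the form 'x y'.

√299 → a₀=17, period (3,2,3,34); ℓ=4 even so k=3
step 0: (17, 1)  from 17·(1,0) + (0,1)
step 1: (52, 3)  from 3·(17,1) + (1,0)
step 2: (121, 7)  from 2·(52,3) + (17,1)
step 3: (415, 24)  from 3·(121,7) + (52,3)
fundamental: x₁=415, y₁=24  (since 172225 − 299·576 = 1)

415 24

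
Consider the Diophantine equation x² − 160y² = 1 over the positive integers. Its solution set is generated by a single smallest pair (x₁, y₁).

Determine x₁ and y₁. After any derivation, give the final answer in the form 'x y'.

[12; 1,1,1,5,1,1,1,24] for √160; ℓ=8 ⇒ convergent index 7
step 0: (12, 1)  from 12·(1,0) + (0,1)
…
step 3: (38, 3)  from 1·(25,2) + (13,1)
…
step 5: (253, 20)  from 1·(215,17) + (38,3)
step 6: (468, 37)  from 1·(253,20) + (215,17)
step 7: (721, 57)  from 1·(468,37) + (253,20)
fundamental: x₁=721, y₁=57  (since 519841 − 160·3249 = 1)

721 57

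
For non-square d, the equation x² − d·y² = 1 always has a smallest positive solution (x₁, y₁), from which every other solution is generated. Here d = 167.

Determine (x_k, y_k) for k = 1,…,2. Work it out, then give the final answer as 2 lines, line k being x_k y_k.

[12; 1,11,1,24] for √167; ℓ=4 ⇒ convergent index 3
a_0=12:  p_0=12·1+0=12,  q_0=12·0+1=1
a_1=1:  p_1=1·12+1=13,  q_1=1·1+0=1
a_2=11:  p_2=11·13+12=155,  q_2=11·1+1=12
a_3=1:  p_3=1·155+13=168,  q_3=1·12+1=13
→ (168, 13).  Check: 168²=28224, 167·13²=28223, difference 1.
(x_2, y_2) = (168·168 + 167·13·13, 168·13 + 13·168) = (56447, 4368)

168 13
56447 4368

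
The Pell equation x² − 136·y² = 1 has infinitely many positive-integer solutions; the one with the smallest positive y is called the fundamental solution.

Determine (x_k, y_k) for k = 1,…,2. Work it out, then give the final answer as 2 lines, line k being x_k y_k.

35 3
2449 210

√136 = [11; 1,1,1,22, …], period ℓ=4 (even) → k=3
i=0: a=11 ⇒ p=11, q=1
…
i=2: a=1 ⇒ p=23, q=2
i=3: a=1 ⇒ p=35, q=3
(x₁, y₁) = (35, 3);  35² − 136·3² = 1 ✓
k=2:  x_2 = 35·35+136·3·3 = 2449,  y_2 = 35·3+3·35 = 210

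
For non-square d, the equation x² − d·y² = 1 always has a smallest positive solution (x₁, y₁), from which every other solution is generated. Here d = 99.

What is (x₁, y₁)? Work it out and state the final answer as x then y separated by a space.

10 1

d=99: √d = [9; 1,18] (ℓ=2, even), read p_1/q_1
i=0: a=9 ⇒ p=9, q=1
i=1: a=1 ⇒ p=10, q=1
(x₁, y₁) = (10, 1);  10² − 99·1² = 1 ✓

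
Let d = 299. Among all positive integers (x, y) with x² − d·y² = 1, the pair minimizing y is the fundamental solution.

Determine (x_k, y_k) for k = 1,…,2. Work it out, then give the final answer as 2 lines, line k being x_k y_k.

d=299: √d = [17; 3,2,3,34] (ℓ=4, even), read p_3/q_3
a_0=17:  p_0=17·1+0=17,  q_0=17·0+1=1
a_1=3:  p_1=3·17+1=52,  q_1=3·1+0=3
a_2=2:  p_2=2·52+17=121,  q_2=2·3+1=7
a_3=3:  p_3=3·121+52=415,  q_3=3·7+3=24
fundamental: x₁=415, y₁=24  (since 172225 − 299·576 = 1)
k=2:  x_2 = 415·415+299·24·24 = 344449,  y_2 = 415·24+24·415 = 19920

415 24
344449 19920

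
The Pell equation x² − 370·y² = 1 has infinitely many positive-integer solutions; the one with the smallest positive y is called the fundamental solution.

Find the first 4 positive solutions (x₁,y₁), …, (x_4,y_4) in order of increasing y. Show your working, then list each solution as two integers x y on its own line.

213859 11118
91471343761 4755368724
39123940210553539 2033956799880714
16734013458886067250241 869959934526623861928

[19; 4,4,38] for √370; ℓ=3 ⇒ convergent index 5
k=0  a_k=19  p_k/q_k = 19/1
k=1  a_k=4  p_k/q_k = 77/4
k=2  a_k=4  p_k/q_k = 327/17
k=3  a_k=38  p_k/q_k = 12503/650
k=4  a_k=4  p_k/q_k = 50339/2617
k=5  a_k=4  p_k/q_k = 213859/11118
(x₁, y₁) = (213859, 11118);  213859² − 370·11118² = 1 ✓
k=2:  x_2 = 213859·213859+370·11118·11118 = 91471343761,  y_2 = 213859·11118+11118·213859 = 4755368724
k=3:  x_3 = 213859·91471343761+370·11118·4755368724 = 39123940210553539,  y_3 = 213859·4755368724+11118·91471343761 = 2033956799880714
k=4:  x_4 = 213859·39123940210553539+370·11118·2033956799880714 = 16734013458886067250241,  y_4 = 213859·2033956799880714+11118·39123940210553539 = 869959934526623861928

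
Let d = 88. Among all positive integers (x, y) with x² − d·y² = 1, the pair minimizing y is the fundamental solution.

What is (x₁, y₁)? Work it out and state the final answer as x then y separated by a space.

√88 → a₀=9, period (2,1,1,1,2,18); ℓ=6 even so k=5
a_0=9:  p_0=9·1+0=9,  q_0=9·0+1=1
a_1=2:  p_1=2·9+1=19,  q_1=2·1+0=2
…
a_4=1:  p_4=1·47+28=75,  q_4=1·5+3=8
a_5=2:  p_5=2·75+47=197,  q_5=2·8+5=21
(x₁, y₁) = (197, 21);  197² − 88·21² = 1 ✓

197 21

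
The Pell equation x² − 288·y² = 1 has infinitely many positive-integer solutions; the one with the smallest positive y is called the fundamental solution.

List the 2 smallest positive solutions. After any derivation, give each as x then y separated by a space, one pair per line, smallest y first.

17 1
577 34

[16; 1,32] for √288; ℓ=2 ⇒ convergent index 1
step 0: (16, 1)  from 16·(1,0) + (0,1)
step 1: (17, 1)  from 1·(16,1) + (1,0)
→ (17, 1).  Check: 17²=289, 288·1²=288, difference 1.
(17+1√288)^2 = 577 + 34√288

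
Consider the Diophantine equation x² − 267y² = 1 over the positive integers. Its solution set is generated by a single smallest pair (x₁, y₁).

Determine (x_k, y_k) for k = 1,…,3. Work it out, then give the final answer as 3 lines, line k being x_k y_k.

2402 147
11539207 706188
55434348026 3392527005

√267 → a₀=16, period (2,1,15,1,2,32); ℓ=6 even so k=5
i=0: a=16 ⇒ p=16, q=1
…
i=2: a=1 ⇒ p=49, q=3
…
i=4: a=1 ⇒ p=817, q=50
i=5: a=2 ⇒ p=2402, q=147
fundamental: x₁=2402, y₁=147  (since 5769604 − 267·21609 = 1)
n=2: (2402,147)∘(2402,147) = (2402·2402+267·147·147, 2402·147+147·2402) = (11539207,706188)
n=3: (11539207,706188)∘(2402,147) = (2402·11539207+267·147·706188, 2402·706188+147·11539207) = (55434348026,3392527005)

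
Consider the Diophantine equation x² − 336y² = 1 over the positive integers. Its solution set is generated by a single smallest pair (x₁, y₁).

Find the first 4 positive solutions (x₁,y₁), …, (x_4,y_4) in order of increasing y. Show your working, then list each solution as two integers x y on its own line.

55 3
6049 330
665335 36297
73180801 3992340

d=336: √d = [18; 3,36] (ℓ=2, even), read p_1/q_1
step 0: (18, 1)  from 18·(1,0) + (0,1)
step 1: (55, 3)  from 3·(18,1) + (1,0)
→ (55, 3).  Check: 55²=3025, 336·3²=3024, difference 1.
(55+3√336)^2 = 6049 + 330√336
(55+3√336)^3 = 665335 + 36297√336
(55+3√336)^4 = 73180801 + 3992340√336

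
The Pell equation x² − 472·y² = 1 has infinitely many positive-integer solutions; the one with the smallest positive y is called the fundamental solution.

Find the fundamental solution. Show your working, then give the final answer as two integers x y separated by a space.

[21; 1,2,1,1,1,…,2,1,42] for √472; ℓ=14 ⇒ convergent index 13
step 0: (21, 1)  from 21·(1,0) + (0,1)
…
step 2: (65, 3)  from 2·(22,1) + (21,1)
…
step 4: (152, 7)  from 1·(87,4) + (65,3)
…
step 6: (1108, 51)  from 4·(239,11) + (152,7)
step 7: (5779, 266)  from 5·(1108,51) + (239,11)
…
step 11: (84230, 3877)  from 1·(54227,2496) + (30003,1381)
step 12: (222687, 10250)  from 2·(84230,3877) + (54227,2496)
step 13: (306917, 14127)  from 1·(222687,10250) + (84230,3877)
→ (306917, 14127).  Check: 306917²=94198044889, 472·14127²=94198044888, difference 1.

306917 14127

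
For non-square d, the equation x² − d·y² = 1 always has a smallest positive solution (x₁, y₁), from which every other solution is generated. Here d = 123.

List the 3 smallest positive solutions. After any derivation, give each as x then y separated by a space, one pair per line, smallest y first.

122 11
29767 2684
7263026 654885

[11; 11,22] for √123; ℓ=2 ⇒ convergent index 1
k=0  a_k=11  p_k/q_k = 11/1
k=1  a_k=11  p_k/q_k = 122/11
→ (122, 11).  Check: 122²=14884, 123·11²=14883, difference 1.
(x_2, y_2) = (122·122 + 123·11·11, 122·11 + 11·122) = (29767, 2684)
(x_3, y_3) = (122·29767 + 123·11·2684, 122·2684 + 11·29767) = (7263026, 654885)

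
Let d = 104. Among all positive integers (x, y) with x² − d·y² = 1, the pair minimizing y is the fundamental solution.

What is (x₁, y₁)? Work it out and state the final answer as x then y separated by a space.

51 5

√104 → a₀=10, period (5,20); ℓ=2 even so k=1
k=0  a_k=10  p_k/q_k = 10/1
k=1  a_k=5  p_k/q_k = 51/5
fundamental: x₁=51, y₁=5  (since 2601 − 104·25 = 1)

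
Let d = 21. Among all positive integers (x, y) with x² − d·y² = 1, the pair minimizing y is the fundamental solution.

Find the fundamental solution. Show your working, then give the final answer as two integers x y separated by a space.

55 12

d=21: √d = [4; 1,1,2,1,1,8] (ℓ=6, even), read p_5/q_5
step 0: (4, 1)  from 4·(1,0) + (0,1)
…
step 2: (9, 2)  from 1·(5,1) + (4,1)
…
step 4: (32, 7)  from 1·(23,5) + (9,2)
step 5: (55, 12)  from 1·(32,7) + (23,5)
→ (55, 12).  Check: 55²=3025, 21·12²=3024, difference 1.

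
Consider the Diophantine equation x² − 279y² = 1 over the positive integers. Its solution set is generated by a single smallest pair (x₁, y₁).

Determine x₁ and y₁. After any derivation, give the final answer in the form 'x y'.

1520 91

√279 = [16; 1,2,2,1,2,2,1,32, …], period ℓ=8 (even) → k=7
i=0: a=16 ⇒ p=16, q=1
…
i=3: a=2 ⇒ p=117, q=7
i=4: a=1 ⇒ p=167, q=10
…
i=6: a=2 ⇒ p=1069, q=64
i=7: a=1 ⇒ p=1520, q=91
→ (1520, 91).  Check: 1520²=2310400, 279·91²=2310399, difference 1.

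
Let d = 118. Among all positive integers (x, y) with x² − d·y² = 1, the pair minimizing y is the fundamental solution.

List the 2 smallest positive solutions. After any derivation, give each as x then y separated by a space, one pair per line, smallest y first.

√118 → a₀=10, period (1,6,3,2,10,2,3,6,1,20); ℓ=10 even so k=9
i=0: a=10 ⇒ p=10, q=1
i=1: a=1 ⇒ p=11, q=1
i=2: a=6 ⇒ p=76, q=7
i=3: a=3 ⇒ p=239, q=22
…
i=5: a=10 ⇒ p=5779, q=532
i=6: a=2 ⇒ p=12112, q=1115
…
i=8: a=6 ⇒ p=264802, q=24377
i=9: a=1 ⇒ p=306917, q=28254
→ (306917, 28254).  Check: 306917²=94198044889, 118·28254²=94198044888, difference 1.
n=2: (306917,28254)∘(306917,28254) = (306917·306917+118·28254·28254, 306917·28254+28254·306917) = (188396089777,17343265836)

306917 28254
188396089777 17343265836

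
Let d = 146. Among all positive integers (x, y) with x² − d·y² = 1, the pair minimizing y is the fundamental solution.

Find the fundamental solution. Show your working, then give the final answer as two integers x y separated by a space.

145 12

d=146: √d = [12; 12,24] (ℓ=2, even), read p_1/q_1
a_0=12:  p_0=12·1+0=12,  q_0=12·0+1=1
a_1=12:  p_1=12·12+1=145,  q_1=12·1+0=12
fundamental: x₁=145, y₁=12  (since 21025 − 146·144 = 1)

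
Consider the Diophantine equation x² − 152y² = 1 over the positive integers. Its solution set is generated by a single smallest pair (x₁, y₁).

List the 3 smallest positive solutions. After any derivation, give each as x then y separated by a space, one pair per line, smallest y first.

√152 = [12; 3,24, …], period ℓ=2 (even) → k=1
i=0: a=12 ⇒ p=12, q=1
i=1: a=3 ⇒ p=37, q=3
→ (37, 3).  Check: 37²=1369, 152·3²=1368, difference 1.
(x_2, y_2) = (37·37 + 152·3·3, 37·3 + 3·37) = (2737, 222)
(x_3, y_3) = (37·2737 + 152·3·222, 37·222 + 3·2737) = (202501, 16425)

37 3
2737 222
202501 16425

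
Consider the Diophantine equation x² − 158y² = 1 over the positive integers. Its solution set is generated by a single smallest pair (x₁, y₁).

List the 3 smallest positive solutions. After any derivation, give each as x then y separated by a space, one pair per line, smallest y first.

7743 616
119908097 9539376
1856896782399 147726776120

[12; 1,1,3,12,3,1,1,24] for √158; ℓ=8 ⇒ convergent index 7
k=0  a_k=12  p_k/q_k = 12/1
k=1  a_k=1  p_k/q_k = 13/1
k=2  a_k=1  p_k/q_k = 25/2
k=3  a_k=3  p_k/q_k = 88/7
k=4  a_k=12  p_k/q_k = 1081/86
k=5  a_k=3  p_k/q_k = 3331/265
k=6  a_k=1  p_k/q_k = 4412/351
k=7  a_k=1  p_k/q_k = 7743/616
(x₁, y₁) = (7743, 616);  7743² − 158·616² = 1 ✓
(x_2, y_2) = (7743·7743 + 158·616·616, 7743·616 + 616·7743) = (119908097, 9539376)
(x_3, y_3) = (7743·119908097 + 158·616·9539376, 7743·9539376 + 616·119908097) = (1856896782399, 147726776120)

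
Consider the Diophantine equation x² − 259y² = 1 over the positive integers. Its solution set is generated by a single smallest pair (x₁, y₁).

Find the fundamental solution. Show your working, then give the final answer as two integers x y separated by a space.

[16; 10,1,2,3,4,3,2,1,10,32] for √259; ℓ=10 ⇒ convergent index 9
i=0: a=16 ⇒ p=16, q=1
…
i=7: a=2 ⇒ p=55265, q=3434
i=8: a=1 ⇒ p=79196, q=4921
i=9: a=10 ⇒ p=847225, q=52644
(x₁, y₁) = (847225, 52644);  847225² − 259·52644² = 1 ✓

847225 52644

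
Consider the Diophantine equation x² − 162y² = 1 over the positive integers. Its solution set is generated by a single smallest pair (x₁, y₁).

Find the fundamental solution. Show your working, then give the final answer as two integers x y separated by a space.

d=162: √d = [12; 1,2,1,2,12,2,1,2,1,24] (ℓ=10, even), read p_9/q_9
i=0: a=12 ⇒ p=12, q=1
…
i=4: a=2 ⇒ p=140, q=11
i=5: a=12 ⇒ p=1731, q=136
…
i=7: a=1 ⇒ p=5333, q=419
i=8: a=2 ⇒ p=14268, q=1121
i=9: a=1 ⇒ p=19601, q=1540
fundamental: x₁=19601, y₁=1540  (since 384199201 − 162·2371600 = 1)

19601 1540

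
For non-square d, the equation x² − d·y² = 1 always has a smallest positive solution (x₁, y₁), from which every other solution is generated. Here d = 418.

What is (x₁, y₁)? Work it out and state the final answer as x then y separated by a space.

33857 1656

d=418: √d = [20; 2,4,20,4,2,40] (ℓ=6, even), read p_5/q_5
i=0: a=20 ⇒ p=20, q=1
i=1: a=2 ⇒ p=41, q=2
i=2: a=4 ⇒ p=184, q=9
i=3: a=20 ⇒ p=3721, q=182
i=4: a=4 ⇒ p=15068, q=737
i=5: a=2 ⇒ p=33857, q=1656
(x₁, y₁) = (33857, 1656);  33857² − 418·1656² = 1 ✓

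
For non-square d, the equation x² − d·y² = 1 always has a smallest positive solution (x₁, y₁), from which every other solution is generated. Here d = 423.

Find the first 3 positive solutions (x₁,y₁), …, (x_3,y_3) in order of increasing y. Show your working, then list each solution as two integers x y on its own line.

4607 224
42448897 2063936
391124132351 19017106080

√423 → a₀=20, period (1,1,3,4,3,1,1,40); ℓ=8 even so k=7
step 0: (20, 1)  from 20·(1,0) + (0,1)
…
step 2: (41, 2)  from 1·(21,1) + (20,1)
step 3: (144, 7)  from 3·(41,2) + (21,1)
…
step 5: (1995, 97)  from 3·(617,30) + (144,7)
step 6: (2612, 127)  from 1·(1995,97) + (617,30)
step 7: (4607, 224)  from 1·(2612,127) + (1995,97)
(x₁, y₁) = (4607, 224);  4607² − 423·224² = 1 ✓
(4607+224√423)^2 = 42448897 + 2063936√423
(4607+224√423)^3 = 391124132351 + 19017106080√423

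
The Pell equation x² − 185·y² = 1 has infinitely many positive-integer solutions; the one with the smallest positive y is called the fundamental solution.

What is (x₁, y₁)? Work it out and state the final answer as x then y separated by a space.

[13; 1,1,1,1,26] for √185; ℓ=5 ⇒ convergent index 9
step 0: (13, 1)  from 13·(1,0) + (0,1)
step 1: (14, 1)  from 1·(13,1) + (1,0)
step 2: (27, 2)  from 1·(14,1) + (13,1)
step 3: (41, 3)  from 1·(27,2) + (14,1)
step 4: (68, 5)  from 1·(41,3) + (27,2)
…
step 6: (1877, 138)  from 1·(1809,133) + (68,5)
step 7: (3686, 271)  from 1·(1877,138) + (1809,133)
step 8: (5563, 409)  from 1·(3686,271) + (1877,138)
step 9: (9249, 680)  from 1·(5563,409) + (3686,271)
(x₁, y₁) = (9249, 680);  9249² − 185·680² = 1 ✓

9249 680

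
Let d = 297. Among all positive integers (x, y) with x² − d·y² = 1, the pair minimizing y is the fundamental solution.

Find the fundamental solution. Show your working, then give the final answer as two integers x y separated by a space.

48599 2820

d=297: √d = [17; 4,3,1,1,2,1,1,3,4,34] (ℓ=10, even), read p_9/q_9
step 0: (17, 1)  from 17·(1,0) + (0,1)
…
step 4: (517, 30)  from 1·(293,17) + (224,13)
step 5: (1327, 77)  from 2·(517,30) + (293,17)
step 6: (1844, 107)  from 1·(1327,77) + (517,30)
…
step 8: (11357, 659)  from 3·(3171,184) + (1844,107)
step 9: (48599, 2820)  from 4·(11357,659) + (3171,184)
(x₁, y₁) = (48599, 2820);  48599² − 297·2820² = 1 ✓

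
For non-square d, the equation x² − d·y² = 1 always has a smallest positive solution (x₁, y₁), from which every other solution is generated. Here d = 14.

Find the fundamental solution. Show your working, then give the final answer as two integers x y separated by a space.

15 4

d=14: √d = [3; 1,2,1,6] (ℓ=4, even), read p_3/q_3
step 0: (3, 1)  from 3·(1,0) + (0,1)
step 1: (4, 1)  from 1·(3,1) + (1,0)
step 2: (11, 3)  from 2·(4,1) + (3,1)
step 3: (15, 4)  from 1·(11,3) + (4,1)
(x₁, y₁) = (15, 4);  15² − 14·4² = 1 ✓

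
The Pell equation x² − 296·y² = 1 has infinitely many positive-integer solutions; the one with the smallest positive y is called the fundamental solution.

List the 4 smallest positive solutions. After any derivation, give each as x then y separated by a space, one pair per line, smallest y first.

3699 215
27365201 1590570
202447753299 11767036645
1497708451540801 87052535509140

[17; 4,1,7,1,4,34] for √296; ℓ=6 ⇒ convergent index 5
i=0: a=17 ⇒ p=17, q=1
…
i=4: a=1 ⇒ p=757, q=44
i=5: a=4 ⇒ p=3699, q=215
fundamental: x₁=3699, y₁=215  (since 13682601 − 296·46225 = 1)
(x_2, y_2) = (3699·3699 + 296·215·215, 3699·215 + 215·3699) = (27365201, 1590570)
(x_3, y_3) = (3699·27365201 + 296·215·1590570, 3699·1590570 + 215·27365201) = (202447753299, 11767036645)
(x_4, y_4) = (3699·202447753299 + 296·215·11767036645, 3699·11767036645 + 215·202447753299) = (1497708451540801, 87052535509140)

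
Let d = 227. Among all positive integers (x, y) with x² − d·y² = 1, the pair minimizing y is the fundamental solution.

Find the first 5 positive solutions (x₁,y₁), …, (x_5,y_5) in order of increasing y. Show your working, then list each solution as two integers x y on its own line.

226 15
102151 6780
46172026 3064545
20869653601 1385167560
9433037255626 626092672575

√227 → a₀=15, period (15,30); ℓ=2 even so k=1
k=0  a_k=15  p_k/q_k = 15/1
k=1  a_k=15  p_k/q_k = 226/15
→ (226, 15).  Check: 226²=51076, 227·15²=51075, difference 1.
(226+15√227)^2 = 102151 + 6780√227
(226+15√227)^3 = 46172026 + 3064545√227
(226+15√227)^4 = 20869653601 + 1385167560√227
(226+15√227)^5 = 9433037255626 + 626092672575√227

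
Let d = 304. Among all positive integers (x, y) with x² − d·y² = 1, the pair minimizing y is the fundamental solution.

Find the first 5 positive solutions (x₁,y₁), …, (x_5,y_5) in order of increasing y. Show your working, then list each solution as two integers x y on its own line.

[17; 2,3,2,1,1,1,1,1,2,3,2,34] for √304; ℓ=12 ⇒ convergent index 11
k=0  a_k=17  p_k/q_k = 17/1
k=1  a_k=2  p_k/q_k = 35/2
k=2  a_k=3  p_k/q_k = 122/7
k=3  a_k=2  p_k/q_k = 279/16
k=4  a_k=1  p_k/q_k = 401/23
k=5  a_k=1  p_k/q_k = 680/39
…
k=7  a_k=1  p_k/q_k = 1761/101
k=8  a_k=1  p_k/q_k = 2842/163
k=9  a_k=2  p_k/q_k = 7445/427
k=10  a_k=3  p_k/q_k = 25177/1444
k=11  a_k=2  p_k/q_k = 57799/3315
(x₁, y₁) = (57799, 3315);  57799² − 304·3315² = 1 ✓
n=2: (57799,3315)∘(57799,3315) = (57799·57799+304·3315·3315, 57799·3315+3315·57799) = (6681448801,383207370)
n=3: (6681448801,383207370)∘(57799,3315) = (57799·6681448801+304·3315·383207370, 57799·383207370+3315·6681448801) = (772362118440199,44298005553945)
n=4: (772362118440199,44298005553945)∘(57799,3315) = (57799·772362118440199+304·3315·44298005553945, 57799·44298005553945+3315·772362118440199) = (89283516160768675201,5120760845641726740)
n=5: (89283516160768675201,5120760845641726740)∘(57799,3315) = (57799·89283516160768675201+304·3315·5120760845641726740, 57799·5120760845641726740+3315·89283516160768675201) = (10320995900380175197444999,591949712190194322136575)

57799 3315
6681448801 383207370
772362118440199 44298005553945
89283516160768675201 5120760845641726740
10320995900380175197444999 591949712190194322136575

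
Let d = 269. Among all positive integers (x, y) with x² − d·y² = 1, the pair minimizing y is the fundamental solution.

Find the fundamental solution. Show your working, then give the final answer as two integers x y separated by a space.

√269 → a₀=16, period (2,2,32); ℓ=3 odd so k=5
k=0  a_k=16  p_k/q_k = 16/1
k=1  a_k=2  p_k/q_k = 33/2
…
k=3  a_k=32  p_k/q_k = 2657/162
k=4  a_k=2  p_k/q_k = 5396/329
k=5  a_k=2  p_k/q_k = 13449/820
→ (13449, 820).  Check: 13449²=180875601, 269·820²=180875600, difference 1.

13449 820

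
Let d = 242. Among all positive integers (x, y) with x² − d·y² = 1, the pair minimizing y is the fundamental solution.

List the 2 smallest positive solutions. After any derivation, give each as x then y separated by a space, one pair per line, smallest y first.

[15; 1,1,3,1,14,1,3,1,1,30] for √242; ℓ=10 ⇒ convergent index 9
step 0: (15, 1)  from 15·(1,0) + (0,1)
step 1: (16, 1)  from 1·(15,1) + (1,0)
…
step 4: (140, 9)  from 1·(109,7) + (31,2)
step 5: (2069, 133)  from 14·(140,9) + (109,7)
step 6: (2209, 142)  from 1·(2069,133) + (140,9)
step 7: (8696, 559)  from 3·(2209,142) + (2069,133)
step 8: (10905, 701)  from 1·(8696,559) + (2209,142)
step 9: (19601, 1260)  from 1·(10905,701) + (8696,559)
→ (19601, 1260).  Check: 19601²=384199201, 242·1260²=384199200, difference 1.
(x_2, y_2) = (19601·19601 + 242·1260·1260, 19601·1260 + 1260·19601) = (768398401, 49394520)

19601 1260
768398401 49394520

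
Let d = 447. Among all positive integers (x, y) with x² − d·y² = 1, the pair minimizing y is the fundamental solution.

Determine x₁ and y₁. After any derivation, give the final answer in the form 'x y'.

√447 → a₀=21, period (7,42); ℓ=2 even so k=1
i=0: a=21 ⇒ p=21, q=1
i=1: a=7 ⇒ p=148, q=7
→ (148, 7).  Check: 148²=21904, 447·7²=21903, difference 1.

148 7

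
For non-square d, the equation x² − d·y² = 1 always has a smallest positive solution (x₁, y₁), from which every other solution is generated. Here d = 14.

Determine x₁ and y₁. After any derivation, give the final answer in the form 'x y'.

[3; 1,2,1,6] for √14; ℓ=4 ⇒ convergent index 3
step 0: (3, 1)  from 3·(1,0) + (0,1)
…
step 2: (11, 3)  from 2·(4,1) + (3,1)
step 3: (15, 4)  from 1·(11,3) + (4,1)
(x₁, y₁) = (15, 4);  15² − 14·4² = 1 ✓

15 4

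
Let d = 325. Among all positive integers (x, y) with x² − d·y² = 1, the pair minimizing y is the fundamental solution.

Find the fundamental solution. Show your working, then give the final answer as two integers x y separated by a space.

[18; 36] for √325; ℓ=1 ⇒ convergent index 1
i=0: a=18 ⇒ p=18, q=1
i=1: a=36 ⇒ p=649, q=36
fundamental: x₁=649, y₁=36  (since 421201 − 325·1296 = 1)

649 36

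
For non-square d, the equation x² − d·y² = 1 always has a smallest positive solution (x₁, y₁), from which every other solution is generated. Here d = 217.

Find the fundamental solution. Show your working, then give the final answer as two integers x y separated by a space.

3844063 260952

√217 → a₀=14, period (1,2,1,2,1,…,2,1,28); ℓ=16 even so k=15
k=0  a_k=14  p_k/q_k = 14/1
…
k=3  a_k=1  p_k/q_k = 59/4
k=4  a_k=2  p_k/q_k = 162/11
k=5  a_k=1  p_k/q_k = 221/15
…
k=10  a_k=1  p_k/q_k = 154218/10469
…
k=13  a_k=1  p_k/q_k = 1034361/70217
k=14  a_k=2  p_k/q_k = 2809702/190735
k=15  a_k=1  p_k/q_k = 3844063/260952
(x₁, y₁) = (3844063, 260952);  3844063² − 217·260952² = 1 ✓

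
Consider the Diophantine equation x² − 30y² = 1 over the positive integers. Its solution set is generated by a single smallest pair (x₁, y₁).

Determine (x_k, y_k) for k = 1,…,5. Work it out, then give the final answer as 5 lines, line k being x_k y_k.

11 2
241 44
5291 966
116161 21208
2550251 465610

√30 → a₀=5, period (2,10); ℓ=2 even so k=1
step 0: (5, 1)  from 5·(1,0) + (0,1)
step 1: (11, 2)  from 2·(5,1) + (1,0)
(x₁, y₁) = (11, 2);  11² − 30·2² = 1 ✓
k=2:  x_2 = 11·11+30·2·2 = 241,  y_2 = 11·2+2·11 = 44
k=3:  x_3 = 11·241+30·2·44 = 5291,  y_3 = 11·44+2·241 = 966
k=4:  x_4 = 11·5291+30·2·966 = 116161,  y_4 = 11·966+2·5291 = 21208
k=5:  x_5 = 11·116161+30·2·21208 = 2550251,  y_5 = 11·21208+2·116161 = 465610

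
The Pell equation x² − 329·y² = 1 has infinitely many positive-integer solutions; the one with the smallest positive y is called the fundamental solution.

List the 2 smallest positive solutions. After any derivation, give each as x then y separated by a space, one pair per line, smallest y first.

√329 → a₀=18, period (7,4,2,1,1,4,1,1,2,4,7,36); ℓ=12 even so k=11
a_0=18:  p_0=18·1+0=18,  q_0=18·0+1=1
a_1=7:  p_1=7·18+1=127,  q_1=7·1+0=7
…
a_3=2:  p_3=2·526+127=1179,  q_3=2·29+7=65
…
a_5=1:  p_5=1·1705+1179=2884,  q_5=1·94+65=159
a_6=4:  p_6=4·2884+1705=13241,  q_6=4·159+94=730
a_7=1:  p_7=1·13241+2884=16125,  q_7=1·730+159=889
a_8=1:  p_8=1·16125+13241=29366,  q_8=1·889+730=1619
…
a_10=4:  p_10=4·74857+29366=328794,  q_10=4·4127+1619=18127
a_11=7:  p_11=7·328794+74857=2376415,  q_11=7·18127+4127=131016
→ (2376415, 131016).  Check: 2376415²=5647348252225, 329·131016²=5647348252224, difference 1.
n=2: (2376415,131016)∘(2376415,131016) = (2376415·2376415+329·131016·131016, 2376415·131016+131016·2376415) = (11294696504449,622696775280)

2376415 131016
11294696504449 622696775280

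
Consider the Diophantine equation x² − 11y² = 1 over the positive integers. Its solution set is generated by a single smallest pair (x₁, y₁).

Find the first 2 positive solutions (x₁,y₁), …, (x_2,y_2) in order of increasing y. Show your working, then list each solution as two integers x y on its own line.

10 3
199 60

d=11: √d = [3; 3,6] (ℓ=2, even), read p_1/q_1
k=0  a_k=3  p_k/q_k = 3/1
k=1  a_k=3  p_k/q_k = 10/3
fundamental: x₁=10, y₁=3  (since 100 − 11·9 = 1)
n=2: (10,3)∘(10,3) = (10·10+11·3·3, 10·3+3·10) = (199,60)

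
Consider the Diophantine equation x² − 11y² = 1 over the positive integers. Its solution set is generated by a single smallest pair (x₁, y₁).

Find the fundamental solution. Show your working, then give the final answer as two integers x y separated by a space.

10 3

√11 → a₀=3, period (3,6); ℓ=2 even so k=1
i=0: a=3 ⇒ p=3, q=1
i=1: a=3 ⇒ p=10, q=3
→ (10, 3).  Check: 10²=100, 11·3²=99, difference 1.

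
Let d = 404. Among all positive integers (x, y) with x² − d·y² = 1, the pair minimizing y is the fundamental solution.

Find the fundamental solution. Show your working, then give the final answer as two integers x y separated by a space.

201 10

√404 = [20; 10,40, …], period ℓ=2 (even) → k=1
i=0: a=20 ⇒ p=20, q=1
i=1: a=10 ⇒ p=201, q=10
→ (201, 10).  Check: 201²=40401, 404·10²=40400, difference 1.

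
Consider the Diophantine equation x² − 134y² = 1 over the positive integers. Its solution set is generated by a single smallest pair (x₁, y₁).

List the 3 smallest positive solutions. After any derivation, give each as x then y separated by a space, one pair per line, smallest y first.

[11; 1,1,2,1,3,…,1,1,22] for √134; ℓ=14 ⇒ convergent index 13
i=0: a=11 ⇒ p=11, q=1
i=1: a=1 ⇒ p=12, q=1
i=2: a=1 ⇒ p=23, q=2
i=3: a=2 ⇒ p=58, q=5
i=4: a=1 ⇒ p=81, q=7
…
i=7: a=10 ⇒ p=4121, q=356
i=8: a=1 ⇒ p=4503, q=389
…
i=10: a=1 ⇒ p=22133, q=1912
i=11: a=2 ⇒ p=61896, q=5347
i=12: a=1 ⇒ p=84029, q=7259
i=13: a=1 ⇒ p=145925, q=12606
fundamental: x₁=145925, y₁=12606  (since 21294105625 − 134·158911236 = 1)
(x_2, y_2) = (145925·145925 + 134·12606·12606, 145925·12606 + 12606·145925) = (42588211249, 3679061100)
(x_3, y_3) = (145925·42588211249 + 134·12606·3679061100, 145925·3679061100 + 12606·42588211249) = (12429369452874725, 1073733982022394)

145925 12606
42588211249 3679061100
12429369452874725 1073733982022394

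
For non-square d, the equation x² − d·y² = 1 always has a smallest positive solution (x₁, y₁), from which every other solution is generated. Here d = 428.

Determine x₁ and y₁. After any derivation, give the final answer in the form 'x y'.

d=428: √d = [20; 1,2,4,1,5,10,5,1,4,2,1,40] (ℓ=12, even), read p_11/q_11
a_0=20:  p_0=20·1+0=20,  q_0=20·0+1=1
a_1=1:  p_1=1·20+1=21,  q_1=1·1+0=1
…
a_3=4:  p_3=4·62+21=269,  q_3=4·3+1=13
a_4=1:  p_4=1·269+62=331,  q_4=1·13+3=16
…
a_6=10:  p_6=10·1924+331=19571,  q_6=10·93+16=946
a_7=5:  p_7=5·19571+1924=99779,  q_7=5·946+93=4823
a_8=1:  p_8=1·99779+19571=119350,  q_8=1·4823+946=5769
a_9=4:  p_9=4·119350+99779=577179,  q_9=4·5769+4823=27899
a_10=2:  p_10=2·577179+119350=1273708,  q_10=2·27899+5769=61567
a_11=1:  p_11=1·1273708+577179=1850887,  q_11=1·61567+27899=89466
fundamental: x₁=1850887, y₁=89466  (since 3425782686769 − 428·8004165156 = 1)

1850887 89466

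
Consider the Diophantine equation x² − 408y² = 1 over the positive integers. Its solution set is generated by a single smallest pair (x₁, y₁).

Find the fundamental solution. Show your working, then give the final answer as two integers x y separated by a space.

101 5

√408 → a₀=20, period (5,40); ℓ=2 even so k=1
k=0  a_k=20  p_k/q_k = 20/1
k=1  a_k=5  p_k/q_k = 101/5
→ (101, 5).  Check: 101²=10201, 408·5²=10200, difference 1.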